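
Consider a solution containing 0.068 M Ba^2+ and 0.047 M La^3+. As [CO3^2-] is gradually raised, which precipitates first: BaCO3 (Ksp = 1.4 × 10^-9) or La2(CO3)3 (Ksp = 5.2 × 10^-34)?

La2(CO3)3

Precipitation of each salt starts when its ion product equals its Ksp.
For BaCO3: 1.4 × 10^-9 = 0.068 × [CO3^2-]  ⇒  [CO3^2-] = 2.1 x 10^-8 M.
For La2(CO3)3: 5.2 × 10^-34 = (0.047)^2 × [CO3^2-]^3  ⇒  [CO3^2-] = 6.2 × 10^-11 M.
The salt with the lower threshold [CO3^2-] precipitates first: La2(CO3)3.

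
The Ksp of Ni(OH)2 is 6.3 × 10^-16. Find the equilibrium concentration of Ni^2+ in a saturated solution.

[Ni^2+] ≈ 5.4 × 10^-6 M

Ni(OH)2(s) ⇌ Ni^2+ + 2 OH^-
Ksp = [Ni^2+][OH^-]^2
Let s = molar solubility. Then [Ni^2+] = s and [OH^-] = 2s.
Substituting: Ksp = s(2s)^2 = 4s^3
s^3 = 6.3 × 10^-16 / 4, so s = 5.40 × 10^-6 M
[Ni^2+] = s = 5.4 × 10^-6 M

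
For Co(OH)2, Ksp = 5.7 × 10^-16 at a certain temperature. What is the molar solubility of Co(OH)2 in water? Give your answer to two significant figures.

Co(OH)2(s) <=> Co^2+ + 2 OH^-
Ksp = [Co^2+][OH^-]^2
With molar solubility s: [Co^2+] = s, [OH^-] = 2s.
Substituting: Ksp = s(2s)^2 = 4s^3
s = (5.7 × 10^-16 / 4)^(1/3) = 5.2 × 10^-6 M

s = 5.2e-6 M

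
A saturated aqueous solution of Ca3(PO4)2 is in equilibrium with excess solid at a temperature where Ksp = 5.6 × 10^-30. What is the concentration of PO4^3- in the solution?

[PO4^3-] = 1.1e-6 M

Ca3(PO4)2(s) ⇌ 3 Ca^2+ + 2 PO4^3-
Ksp = [Ca^2+]^3[PO4^3-]^2
For each mole of Ca3(PO4)2 that dissolves: [Ca^2+] = 3s, [PO4^3-] = 2s.
Substituting: Ksp = (3s)^3(2s)^2 = 108s^5
Solving, s = (5.6 × 10^-30/108)^(1/5) = 5.53 x 10^-7 M
[PO4^3-] = 2s = 1.1 × 10^-6 M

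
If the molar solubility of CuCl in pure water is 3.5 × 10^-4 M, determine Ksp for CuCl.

Ksp = 1.2 x 10^-7

CuCl(s) ⇌ Cu^+(aq) + Cl^-(aq)
With molar solubility s: [Cu^+] = s, [Cl^-] = s.
Ksp = [Cu^+][Cl^-]
Ksp = (s)(s) = s^2
Ksp = (3.5 × 10^-4)^2 = 1.2 × 10^-7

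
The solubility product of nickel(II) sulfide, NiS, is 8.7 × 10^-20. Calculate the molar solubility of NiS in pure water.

NiS(s) ⇌ Ni^2+ + S^2-
Ksp = [Ni^2+][S^2-]
With molar solubility s: [Ni^2+] = s, [S^2-] = s.
Ksp = s × s = s^2
s = (8.7 × 10^-20)^(1/2) = 2.9 × 10^-10 M

2.9 x 10^-10 M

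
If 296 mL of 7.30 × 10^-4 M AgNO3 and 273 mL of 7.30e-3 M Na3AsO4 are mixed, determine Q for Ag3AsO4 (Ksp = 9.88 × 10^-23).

Q = 1.92 x 10^-13

Total volume = 296 + 273 = 569 mL.
[Ag^+] = 7.30 × 10^-4 × (296/569) = 3.798 × 10^-4 M
[AsO4^3-] = 7.30 × 10^-3 × (273/569) = 3.502 × 10^-3 M
Ag3AsO4(s) ⇌ 3 Ag^+ + AsO4^3-, so Q = [Ag^+]^3[AsO4^3-]
Q = (3.798 × 10^-4)^3(3.502 × 10^-3) = 1.92 × 10^-13
Q > Ksp, so Ag3AsO4 will precipitate.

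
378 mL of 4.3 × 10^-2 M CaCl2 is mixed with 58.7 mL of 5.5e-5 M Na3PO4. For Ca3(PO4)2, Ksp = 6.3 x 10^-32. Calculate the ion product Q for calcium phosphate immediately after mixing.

Total volume = 378 + 58.7 = 436.7 mL.
[Ca^2+] = 4.3 x 10^-2 × (378/436.7) = 3.72 × 10^-2 M
[PO4^3-] = 5.5 × 10^-5 × (58.7/436.7) = 7.39 x 10^-6 M
Ca3(PO4)2(s) ⇌ 3 Ca^2+(aq) + 2 PO4^3-(aq), so Q = [Ca^2+]^3[PO4^3-]^2
Q = (3.72 × 10^-2)^3(7.39 x 10^-6)^2 = 2.8 × 10^-15
Q > Ksp, so Ca3(PO4)2 will precipitate.

Q = 2.8 × 10^-15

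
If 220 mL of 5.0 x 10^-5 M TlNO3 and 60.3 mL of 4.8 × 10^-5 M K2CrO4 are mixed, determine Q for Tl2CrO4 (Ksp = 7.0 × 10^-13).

Total volume = 220 + 60.3 = 280.3 mL.
[Tl^+] = 5.0 x 10^-5 × (220/280.3) = 3.92 x 10^-5 M
[CrO4^2-] = 4.8 × 10^-5 × (60.3/280.3) = 1.03 x 10^-5 M
Tl2CrO4(s) ⇌ 2 Tl^+ + CrO4^2-, so Q = [Tl^+]^2[CrO4^2-]
Q = (3.92 × 10^-5)^2(1.03 × 10^-5) = 1.6 × 10^-14
Q < Ksp, so no precipitate of Tl2CrO4 forms.

1.6 × 10^-14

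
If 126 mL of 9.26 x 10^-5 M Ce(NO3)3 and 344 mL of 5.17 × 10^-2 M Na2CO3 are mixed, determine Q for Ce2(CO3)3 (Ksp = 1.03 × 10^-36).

Total volume = 126 + 344 = 470 mL.
[Ce^3+] = 9.26 × 10^-5 × (126/470) = 2.482 × 10^-5 M
[CO3^2-] = 5.17 × 10^-2 × (344/470) = 3.784 x 10^-2 M
Ce2(CO3)3(s) ⇌ 2 Ce^3+ + 3 CO3^2-, so Q = [Ce^3+]^2[CO3^2-]^3
Q = (2.482 × 10^-5)^2(3.784 × 10^-2)^3 = 3.34 × 10^-14
Q > Ksp, so Ce2(CO3)3 will precipitate.

Q ≈ 3.34 × 10^-14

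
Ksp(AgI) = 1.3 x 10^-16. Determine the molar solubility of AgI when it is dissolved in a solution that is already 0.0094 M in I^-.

s = 1.4 × 10^-14 M

AgI(s) ⇌ Ag^+(aq) + I^-(aq)
Ksp = [Ag^+][I^-]
Let s be the molar solubility in this solution. [Ag^+] = s, [I^-] = 0.0094 + s ≈ 0.0094 (common-ion effect: I^- is already 0.0094 M).
Ksp ≈ s × 0.0094
s = 1.4 × 10^-14 M
Check: s = 1.4 × 10^-14 ≪ 0.0094, so the approximation is valid.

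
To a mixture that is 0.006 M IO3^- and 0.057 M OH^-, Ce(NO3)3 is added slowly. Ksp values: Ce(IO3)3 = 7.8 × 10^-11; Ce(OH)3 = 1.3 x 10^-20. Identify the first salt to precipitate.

Ce(OH)3

Precipitation of each salt starts when its ion product equals its Ksp.
For Ce(IO3)3: 7.8 × 10^-11 = (0.006)^3 × [Ce^3+]  ⇒  [Ce^3+] = 3.6 × 10^-4 M.
For Ce(OH)3: 1.3 x 10^-20 = (0.057)^3 × [Ce^3+]  ⇒  [Ce^3+] = 7.0 × 10^-17 M.
The salt with the lower threshold [Ce^3+] precipitates first: Ce(OH)3.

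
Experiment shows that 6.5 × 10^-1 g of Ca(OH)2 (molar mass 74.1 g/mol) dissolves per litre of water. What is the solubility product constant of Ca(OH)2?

Ksp ≈ 2.7 × 10^-6

Molar solubility s = (6.5 x 10^-1 g/L) / (74.1 g/mol) = 8.77 x 10^-3 M.
Ca(OH)2(s) ⇌ Ca^2+ + 2 OH^-
For each mole of Ca(OH)2 that dissolves: [Ca^2+] = s, [OH^-] = 2s.
Ksp = [Ca^2+][OH^-]^2
So Ksp = s × (2s)^2 = 4s^3
Ksp = 4 × (8.77 × 10^-3)^3 = 2.7 x 10^-6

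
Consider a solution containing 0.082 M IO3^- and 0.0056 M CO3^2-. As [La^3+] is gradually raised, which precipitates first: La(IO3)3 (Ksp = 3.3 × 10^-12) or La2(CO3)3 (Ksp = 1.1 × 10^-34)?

Each salt begins to precipitate when Q = Ksp, i.e. when [La^3+] reaches its threshold.
For La(IO3)3: 3.3 × 10^-12 = (0.082)^3 × [La^3+]  ⇒  [La^3+] = 6.0 × 10^-9 M.
For La2(CO3)3: 1.1 × 10^-34 = (0.0056)^3 × [La^3+]^2  ⇒  [La^3+] = 2.5 × 10^-14 M.
The salt with the lower threshold [La^3+] precipitates first: La2(CO3)3.

La2(CO3)3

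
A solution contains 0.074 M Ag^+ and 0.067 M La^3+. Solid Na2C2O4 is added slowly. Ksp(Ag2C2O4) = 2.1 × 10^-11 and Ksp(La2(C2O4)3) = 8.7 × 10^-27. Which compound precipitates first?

Each salt begins to precipitate when Q = Ksp, i.e. when [C2O4^2-] reaches its threshold.
For Ag2C2O4: 2.1 × 10^-11 = (0.074)^2 × [C2O4^2-]  ⇒  [C2O4^2-] = 3.8 × 10^-9 M.
For La2(C2O4)3: 8.7 × 10^-27 = (0.067)^2 × [C2O4^2-]^3  ⇒  [C2O4^2-] = 1.2 x 10^-8 M.
The salt with the lower threshold [C2O4^2-] precipitates first: Ag2C2O4.

Ag2C2O4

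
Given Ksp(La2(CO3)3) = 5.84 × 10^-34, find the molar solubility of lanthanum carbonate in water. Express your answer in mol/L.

s ≈ 8.84 x 10^-8 M

La2(CO3)3(s) ⇌ 2 La^3+ + 3 CO3^2-
Ksp = [La^3+]^2[CO3^2-]^3
If s mol/L of La2(CO3)3 dissolves, [La^3+] = 2s and [CO3^2-] = 3s.
So Ksp = (2s)^2 × (3s)^3 = 108s^5
Solving, s = (5.84 × 10^-34/108)^(1/5) = 8.84 × 10^-8 M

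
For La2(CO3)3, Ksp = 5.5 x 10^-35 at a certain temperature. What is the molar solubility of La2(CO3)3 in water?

La2(CO3)3(s) ⇌ 2 La^3+ + 3 CO3^2-
Ksp = [La^3+]^2[CO3^2-]^3
For each mole of La2(CO3)3 that dissolves: [La^3+] = 2s, [CO3^2-] = 3s.
So Ksp = (2s)^2 × (3s)^3 = 108s^5
s^5 = 5.5 x 10^-35 / 108, so s = 5.5 × 10^-8 M

s ≈ 5.5 x 10^-8 M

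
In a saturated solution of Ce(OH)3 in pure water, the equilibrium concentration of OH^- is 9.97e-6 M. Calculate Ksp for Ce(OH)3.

Ksp ≈ 3.29e-21

Ce(OH)3(s) ⇌ Ce^3+ + 3 OH^-
Stoichiometry gives [Ce^3+] = (1/3)[OH^-] = 3.323 × 10^-6 M.
Ksp = [Ce^3+][OH^-]^3
Ksp = 3.323 × 10^-6 × (9.97 x 10^-6)^3 = 3.29 × 10^-21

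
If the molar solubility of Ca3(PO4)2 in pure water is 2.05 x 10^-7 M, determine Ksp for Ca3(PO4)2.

Ca3(PO4)2(s) <=> 3 Ca^2+(aq) + 2 PO4^3-(aq)
If s mol/L of Ca3(PO4)2 dissolves, [Ca^2+] = 3s and [PO4^3-] = 2s.
Ksp = [Ca^2+]^3[PO4^3-]^2
Ksp = (3s)^3(2s)^2 = 108s^5
With s = 2.05 × 10^-7: Ksp = 3.91 × 10^-32

3.91e-32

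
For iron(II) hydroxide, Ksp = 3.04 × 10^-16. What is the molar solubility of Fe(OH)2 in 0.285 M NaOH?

Fe(OH)2(s) <=> Fe^2+(aq) + 2 OH^-(aq)
Ksp = [Fe^2+][OH^-]^2
Let s = moles of Fe(OH)2 that dissolve per litre. [Fe^2+] = s, [OH^-] = 0.285 + 2s ≈ 0.285 (Ksp is small, so little additional dissolves).
Ksp ≈ s × (0.285)^2
s = 3.74 x 10^-15 M
Check: 2s = 7.5 x 10^-15 ≪ 0.285, so the approximation is valid.

s ≈ 3.74e-15 M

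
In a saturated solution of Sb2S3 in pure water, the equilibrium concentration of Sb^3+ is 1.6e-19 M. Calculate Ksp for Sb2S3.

Sb2S3(s) <=> 2 Sb^3+ + 3 S^2-
Stoichiometry gives [S^2-] = (3/2)[Sb^3+] = 2.40 x 10^-19 M.
Ksp = [Sb^3+]^2[S^2-]^3
Ksp = (1.6 × 10^-19)^2 × (2.40 × 10^-19)^3 = 3.5 x 10^-94

Ksp ≈ 3.5 × 10^-94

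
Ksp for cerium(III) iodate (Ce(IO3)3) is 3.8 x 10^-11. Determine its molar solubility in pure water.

s = 1.1 x 10^-3 M

Ce(IO3)3(s) <=> Ce^3+(aq) + 3 IO3^-(aq)
Ksp = [Ce^3+][IO3^-]^3
With molar solubility s: [Ce^3+] = s, [IO3^-] = 3s.
So Ksp = s × (3s)^3 = 27s^4
Solving, s = (3.8 x 10^-11/27)^(1/4) = 1.1 × 10^-3 M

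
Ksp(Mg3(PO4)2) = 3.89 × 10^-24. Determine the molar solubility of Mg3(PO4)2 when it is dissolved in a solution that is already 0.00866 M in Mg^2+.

s ≈ 1.22 × 10^-9 M

Mg3(PO4)2(s) <=> 3 Mg^2+ + 2 PO4^3-
Ksp = [Mg^2+]^3[PO4^3-]^2
Let s = moles of Mg3(PO4)2 that dissolve per litre. [Mg^2+] = 0.00866 + 3s ≈ 0.00866, [PO4^3-] = 2s (common-ion effect: Mg^2+ is already 0.00866 M).
Ksp ≈ (0.00866)^3 × (2s)^2
s = 1.22 x 10^-9 M
Check: 3s = 3.7 × 10^-9 ≪ 0.00866, so the approximation is valid.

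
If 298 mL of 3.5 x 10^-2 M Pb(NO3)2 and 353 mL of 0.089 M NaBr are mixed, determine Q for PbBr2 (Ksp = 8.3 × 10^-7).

Total volume = 298 + 353 = 651 mL.
[Pb^2+] = 3.5 × 10^-2 × (298/651) = 1.60 × 10^-2 M
[Br^-] = 8.9 x 10^-2 × (353/651) = 4.83 × 10^-2 M
PbBr2(s) ⇌ Pb^2+ + 2 Br^-, so Q = [Pb^2+][Br^-]^2
Q = (1.60 × 10^-2)(4.83 x 10^-2)^2 = 3.7 x 10^-5
Q > Ksp, so PbBr2 will precipitate.

3.7e-5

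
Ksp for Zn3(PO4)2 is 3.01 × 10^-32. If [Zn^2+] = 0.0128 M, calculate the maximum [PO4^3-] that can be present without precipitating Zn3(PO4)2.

Zn3(PO4)2(s) ⇌ 3 Zn^2+ + 2 PO4^3-
Ksp = [Zn^2+]^3[PO4^3-]^2
Precipitation begins when Q = Ksp. With [Zn^2+] = 0.0128 M:
3.01 × 10^-32 = (0.0128)^3 × [PO4^3-]^2
[PO4^3-] = (3.01 × 10^-32 / 2.097 x 10^-6)^(1/2) = 1.20 × 10^-13 M

1.20 × 10^-13 M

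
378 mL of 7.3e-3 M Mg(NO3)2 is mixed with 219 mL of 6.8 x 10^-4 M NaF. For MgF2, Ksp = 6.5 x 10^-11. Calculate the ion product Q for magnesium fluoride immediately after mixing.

Total volume = 378 + 219 = 597 mL.
[Mg^2+] = 7.3 x 10^-3 × (378/597) = 4.62 x 10^-3 M
[F^-] = 6.8 × 10^-4 × (219/597) = 2.49 × 10^-4 M
MgF2(s) ⇌ Mg^2+ + 2 F^-, so Q = [Mg^2+][F^-]^2
Q = (4.62 × 10^-3)(2.49 × 10^-4)^2 = 2.9 × 10^-10
Q > Ksp, so MgF2 will precipitate.

Q = 2.9e-10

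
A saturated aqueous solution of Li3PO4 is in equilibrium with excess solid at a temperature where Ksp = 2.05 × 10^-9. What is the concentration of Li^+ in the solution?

Li3PO4(s) <=> 3 Li^+(aq) + PO4^3-(aq)
Ksp = [Li^+]^3[PO4^3-]
Let s = molar solubility. Then [Li^+] = 3s and [PO4^3-] = s.
Substituting: Ksp = (3s)^3s = 27s^4
s^4 = 2.05 × 10^-9 / 27, so s = 2.952 × 10^-3 M
[Li^+] = 3s = 8.86 × 10^-3 M

8.86e-3 M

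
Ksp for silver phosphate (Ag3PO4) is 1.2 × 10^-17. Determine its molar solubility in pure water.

s = 2.6 × 10^-5 M

Ag3PO4(s) ⇌ 3 Ag^+(aq) + PO4^3-(aq)
Ksp = [Ag^+]^3[PO4^3-]
If s mol/L of Ag3PO4 dissolves, [Ag^+] = 3s and [PO4^3-] = s.
Substituting: Ksp = (3s)^3s = 27s^4
Solving, s = (1.2 × 10^-17/27)^(1/4) = 2.6 x 10^-5 M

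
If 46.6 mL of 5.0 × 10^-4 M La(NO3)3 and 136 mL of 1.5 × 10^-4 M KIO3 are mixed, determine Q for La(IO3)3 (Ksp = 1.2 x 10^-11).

Q ≈ 1.8 × 10^-16

Total volume = 46.6 + 136 = 182.6 mL.
[La^3+] = 5.0 × 10^-4 × (46.6/182.6) = 1.28 × 10^-4 M
[IO3^-] = 1.5 x 10^-4 × (136/182.6) = 1.12 x 10^-4 M
La(IO3)3(s) ⇌ La^3+(aq) + 3 IO3^-(aq), so Q = [La^3+][IO3^-]^3
Q = (1.28 × 10^-4)(1.12 × 10^-4)^3 = 1.8 x 10^-16
Q < Ksp, so no precipitate of La(IO3)3 forms.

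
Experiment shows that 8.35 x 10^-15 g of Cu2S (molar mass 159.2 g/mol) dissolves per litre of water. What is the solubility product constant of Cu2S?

Ksp = 5.77 x 10^-49

Molar solubility s = (8.35 x 10^-15 g/L) / (159.2 g/mol) = 5.245 × 10^-17 M.
Cu2S(s) ⇌ 2 Cu^+(aq) + S^2-(aq)
Let s = molar solubility. Then [Cu^+] = 2s and [S^2-] = s.
Ksp = [Cu^+]^2[S^2-]
Ksp = (2s)^2s = 4s^3
Ksp = 4 × (5.245 x 10^-17)^3 = 5.77 × 10^-49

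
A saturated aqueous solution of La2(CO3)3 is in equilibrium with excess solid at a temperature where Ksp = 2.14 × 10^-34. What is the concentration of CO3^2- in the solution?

[CO3^2-] ≈ 2.17e-7 M

La2(CO3)3(s) <=> 2 La^3+(aq) + 3 CO3^2-(aq)
Ksp = [La^3+]^2[CO3^2-]^3
With molar solubility s: [La^3+] = 2s, [CO3^2-] = 3s.
Ksp = (2s)^2(3s)^3 = 108s^5
Solving, s = (2.14 × 10^-34/108)^(1/5) = 7.234 x 10^-8 M
[CO3^2-] = 3s = 2.17 × 10^-7 M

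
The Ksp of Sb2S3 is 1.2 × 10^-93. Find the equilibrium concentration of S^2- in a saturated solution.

3.1 x 10^-19 M

Sb2S3(s) ⇌ 2 Sb^3+ + 3 S^2-
Ksp = [Sb^3+]^2[S^2-]^3
If s mol/L of Sb2S3 dissolves, [Sb^3+] = 2s and [S^2-] = 3s.
Ksp = (2s)^2(3s)^3 = 108s^5
s^5 = 1.2 × 10^-93 / 108, so s = 1.02 × 10^-19 M
[S^2-] = 3s = 3.1 × 10^-19 M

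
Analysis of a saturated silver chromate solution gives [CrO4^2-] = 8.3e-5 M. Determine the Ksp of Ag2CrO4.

2.3 × 10^-12

Ag2CrO4(s) ⇌ 2 Ag^+ + CrO4^2-
Stoichiometry gives [Ag^+] = (2/1)[CrO4^2-] = 1.66 x 10^-4 M.
Ksp = [Ag^+]^2[CrO4^2-]
Ksp = (1.66 x 10^-4)^2 × 8.3 x 10^-5 = 2.3 × 10^-12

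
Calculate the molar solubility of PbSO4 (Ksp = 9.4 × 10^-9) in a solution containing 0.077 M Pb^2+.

PbSO4(s) ⇌ Pb^2+(aq) + SO4^2-(aq)
Ksp = [Pb^2+][SO4^2-]
If s mol/L dissolves here, [Pb^2+] = 0.077 + s ≈ 0.077, [SO4^2-] = s (common-ion effect: Pb^2+ is already 0.077 M).
Ksp ≈ 0.077 × s
s = 1.2 × 10^-7 M
Check: s = 1.2 × 10^-7 ≪ 0.077, so the approximation is valid.

1.2e-7 M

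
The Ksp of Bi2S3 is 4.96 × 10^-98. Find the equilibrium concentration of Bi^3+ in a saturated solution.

Bi2S3(s) ⇌ 2 Bi^3+(aq) + 3 S^2-(aq)
Ksp = [Bi^3+]^2[S^2-]^3
If s mol/L of Bi2S3 dissolves, [Bi^3+] = 2s and [S^2-] = 3s.
So Ksp = (2s)^2 × (3s)^3 = 108s^5
s^5 = 4.96 × 10^-98 / 108, so s = 1.356 × 10^-20 M
[Bi^3+] = 2s = 2.71 x 10^-20 M

[Bi^3+] = 2.71e-20 M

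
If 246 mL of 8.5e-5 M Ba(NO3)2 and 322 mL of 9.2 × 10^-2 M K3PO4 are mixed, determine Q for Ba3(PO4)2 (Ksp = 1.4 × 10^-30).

Total volume = 246 + 322 = 568 mL.
[Ba^2+] = 8.5 × 10^-5 × (246/568) = 3.68 × 10^-5 M
[PO4^3-] = 9.2 × 10^-2 × (322/568) = 5.22 × 10^-2 M
Ba3(PO4)2(s) <=> 3 Ba^2+(aq) + 2 PO4^3-(aq), so Q = [Ba^2+]^3[PO4^3-]^2
Q = (3.68 × 10^-5)^3(5.22 × 10^-2)^2 = 1.4 × 10^-16
Q > Ksp, so Ba3(PO4)2 will precipitate.

Q = 1.4 x 10^-16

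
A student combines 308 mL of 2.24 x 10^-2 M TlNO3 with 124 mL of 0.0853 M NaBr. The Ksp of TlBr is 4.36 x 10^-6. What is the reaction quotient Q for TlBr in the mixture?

Q = 3.91 × 10^-4

Total volume = 308 + 124 = 432 mL.
[Tl^+] = 2.24 × 10^-2 × (308/432) = 1.597 × 10^-2 M
[Br^-] = 8.53 × 10^-2 × (124/432) = 2.448 × 10^-2 M
TlBr(s) ⇌ Tl^+ + Br^-, so Q = [Tl^+][Br^-]
Q = (1.597 × 10^-2)(2.448 × 10^-2) = 3.91 x 10^-4
Q > Ksp, so TlBr will precipitate.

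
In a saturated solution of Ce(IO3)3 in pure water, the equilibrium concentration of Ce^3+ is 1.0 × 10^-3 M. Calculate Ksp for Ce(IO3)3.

2.7e-11

Ce(IO3)3(s) ⇌ Ce^3+(aq) + 3 IO3^-(aq)
Stoichiometry gives [IO3^-] = (3/1)[Ce^3+] = 3.00 × 10^-3 M.
Ksp = [Ce^3+][IO3^-]^3
Ksp = 1.0 × 10^-3 × (3.00 x 10^-3)^3 = 2.7 x 10^-11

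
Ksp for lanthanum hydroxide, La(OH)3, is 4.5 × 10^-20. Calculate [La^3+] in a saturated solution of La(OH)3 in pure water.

[La^3+] = 6.4e-6 M

La(OH)3(s) ⇌ La^3+(aq) + 3 OH^-(aq)
Ksp = [La^3+][OH^-]^3
If s mol/L of La(OH)3 dissolves, [La^3+] = s and [OH^-] = 3s.
So Ksp = s × (3s)^3 = 27s^4
s^4 = 4.5 × 10^-20 / 27, so s = 6.39 x 10^-6 M
[La^3+] = s = 6.4 x 10^-6 M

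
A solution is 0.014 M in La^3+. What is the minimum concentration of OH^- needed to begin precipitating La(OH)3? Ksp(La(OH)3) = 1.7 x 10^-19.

La(OH)3(s) ⇌ La^3+(aq) + 3 OH^-(aq)
Ksp = [La^3+][OH^-]^3
Precipitation begins when Q = Ksp. With [La^3+] = 0.014 M:
1.7 x 10^-19 = (0.014) × [OH^-]^3
[OH^-] = (1.7 x 10^-19 / 1.4 × 10^-2)^(1/3) = 2.3 x 10^-6 M

[OH^-] = 2.3e-6 M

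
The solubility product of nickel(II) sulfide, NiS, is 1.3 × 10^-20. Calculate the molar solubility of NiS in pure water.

s ≈ 1.1 × 10^-10 M

NiS(s) ⇌ Ni^2+(aq) + S^2-(aq)
Ksp = [Ni^2+][S^2-]
If s mol/L of NiS dissolves, [Ni^2+] = s and [S^2-] = s.
Ksp = (s)(s) = s^2
s = √(1.3 × 10^-20) = 1.1 × 10^-10 M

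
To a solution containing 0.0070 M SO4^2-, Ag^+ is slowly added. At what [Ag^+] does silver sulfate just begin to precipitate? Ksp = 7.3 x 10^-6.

Ag2SO4(s) ⇌ 2 Ag^+ + SO4^2-
Ksp = [Ag^+]^2[SO4^2-]
Precipitation begins when Q = Ksp. With [SO4^2-] = 0.0070 M:
7.3 x 10^-6 = (0.0070) × [Ag^+]^2
[Ag^+] = (7.3 x 10^-6 / 7.0 × 10^-3)^(1/2) = 3.2 × 10^-2 M

[Ag^+] ≈ 3.2 × 10^-2 M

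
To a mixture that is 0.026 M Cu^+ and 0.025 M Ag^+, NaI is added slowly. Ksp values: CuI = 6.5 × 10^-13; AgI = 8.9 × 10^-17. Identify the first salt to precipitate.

AgI

Precipitation of each salt starts when its ion product equals its Ksp.
For CuI: 6.5 × 10^-13 = 0.026 × [I^-]  ⇒  [I^-] = 2.5 × 10^-11 M.
For AgI: 8.9 × 10^-17 = 0.025 × [I^-]  ⇒  [I^-] = 3.6 x 10^-15 M.
The salt with the lower threshold [I^-] precipitates first: AgI.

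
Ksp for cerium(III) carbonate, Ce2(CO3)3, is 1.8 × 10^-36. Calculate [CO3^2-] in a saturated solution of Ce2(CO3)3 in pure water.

Ce2(CO3)3(s) <=> 2 Ce^3+(aq) + 3 CO3^2-(aq)
Ksp = [Ce^3+]^2[CO3^2-]^3
For each mole of Ce2(CO3)3 that dissolves: [Ce^3+] = 2s, [CO3^2-] = 3s.
Substituting: Ksp = (2s)^2(3s)^3 = 108s^5
Solving, s = (1.8 × 10^-36/108)^(1/5) = 2.78 x 10^-8 M
[CO3^2-] = 3s = 8.3 × 10^-8 M

[CO3^2-] ≈ 8.3 × 10^-8 M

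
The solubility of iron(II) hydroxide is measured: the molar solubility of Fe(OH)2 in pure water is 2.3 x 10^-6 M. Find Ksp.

Ksp = 4.9 × 10^-17

Fe(OH)2(s) ⇌ Fe^2+ + 2 OH^-
With molar solubility s: [Fe^2+] = s, [OH^-] = 2s.
Ksp = [Fe^2+][OH^-]^2
Ksp = s(2s)^2 = 4s^3
Ksp = 4 × (2.3 x 10^-6)^3 = 4.9 x 10^-17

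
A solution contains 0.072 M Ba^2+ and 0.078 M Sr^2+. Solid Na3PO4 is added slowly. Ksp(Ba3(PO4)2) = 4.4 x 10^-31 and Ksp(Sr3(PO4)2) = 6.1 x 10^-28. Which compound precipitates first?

Ba3(PO4)2

Precipitation of each salt starts when its ion product equals its Ksp.
For Ba3(PO4)2: 4.4 x 10^-31 = (0.072)^3 × [PO4^3-]^2  ⇒  [PO4^3-] = 3.4 × 10^-14 M.
For Sr3(PO4)2: 6.1 x 10^-28 = (0.078)^3 × [PO4^3-]^2  ⇒  [PO4^3-] = 1.1 x 10^-12 M.
The salt with the lower threshold [PO4^3-] precipitates first: Ba3(PO4)2.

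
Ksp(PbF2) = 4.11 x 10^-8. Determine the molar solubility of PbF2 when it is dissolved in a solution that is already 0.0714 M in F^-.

s ≈ 8.06e-6 M

PbF2(s) ⇌ Pb^2+(aq) + 2 F^-(aq)
Ksp = [Pb^2+][F^-]^2
Let s = moles of PbF2 that dissolve per litre. [Pb^2+] = s, [F^-] = 0.0714 + 2s ≈ 0.0714 (common-ion effect: F^- is already 0.0714 M).
Ksp ≈ s × (0.0714)^2
s = 8.06 × 10^-6 M
Check: 2s = 1.6 × 10^-5 ≪ 0.0714, so the approximation is valid.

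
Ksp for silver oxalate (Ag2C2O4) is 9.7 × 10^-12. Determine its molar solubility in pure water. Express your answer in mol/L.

1.3 x 10^-4 M

Ag2C2O4(s) ⇌ 2 Ag^+(aq) + C2O4^2-(aq)
Ksp = [Ag^+]^2[C2O4^2-]
With molar solubility s: [Ag^+] = 2s, [C2O4^2-] = s.
So Ksp = (2s)^2 × s = 4s^3
Solving, s = (9.7 × 10^-12/4)^(1/3) = 1.3 × 10^-4 M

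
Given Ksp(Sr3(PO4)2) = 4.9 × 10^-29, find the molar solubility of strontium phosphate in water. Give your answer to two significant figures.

Sr3(PO4)2(s) ⇌ 3 Sr^2+ + 2 PO4^3-
Ksp = [Sr^2+]^3[PO4^3-]^2
Let s = molar solubility. Then [Sr^2+] = 3s and [PO4^3-] = 2s.
So Ksp = (3s)^3 × (2s)^2 = 108s^5
s^5 = 4.9 × 10^-29 / 108, so s = 8.5 × 10^-7 M

s = 8.5 × 10^-7 M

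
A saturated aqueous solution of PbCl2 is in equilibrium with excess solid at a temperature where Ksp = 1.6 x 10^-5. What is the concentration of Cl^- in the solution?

PbCl2(s) ⇌ Pb^2+(aq) + 2 Cl^-(aq)
Ksp = [Pb^2+][Cl^-]^2
With molar solubility s: [Pb^2+] = s, [Cl^-] = 2s.
Substituting: Ksp = s(2s)^2 = 4s^3
s = (1.6 x 10^-5 / 4)^(1/3) = 1.59 × 10^-2 M
[Cl^-] = 2s = 3.2 × 10^-2 M

[Cl^-] = 0.032 M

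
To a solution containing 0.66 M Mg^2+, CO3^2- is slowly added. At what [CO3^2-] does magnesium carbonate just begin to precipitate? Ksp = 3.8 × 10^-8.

MgCO3(s) ⇌ Mg^2+ + CO3^2-
Ksp = [Mg^2+][CO3^2-]
Precipitation begins when Q = Ksp. With [Mg^2+] = 0.66 M:
3.8 × 10^-8 = (0.66) × [CO3^2-]
[CO3^2-] = (3.8 × 10^-8 / 6.6 x 10^-1) = 5.8 x 10^-8 M

5.8 × 10^-8 M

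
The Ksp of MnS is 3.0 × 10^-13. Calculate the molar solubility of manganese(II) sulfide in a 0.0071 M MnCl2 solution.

4.2 x 10^-11 M

MnS(s) <=> Mn^2+(aq) + S^2-(aq)
Ksp = [Mn^2+][S^2-]
If s mol/L dissolves here, [Mn^2+] = 0.0071 + s ≈ 0.0071, [S^2-] = s (common-ion effect: Mn^2+ is already 0.0071 M).
Ksp ≈ 0.0071 × s
s = 4.2 × 10^-11 M
Check: s = 4.2 × 10^-11 ≪ 0.0071, so the approximation is valid.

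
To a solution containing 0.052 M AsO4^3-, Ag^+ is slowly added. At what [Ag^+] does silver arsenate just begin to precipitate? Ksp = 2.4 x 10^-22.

Ag3AsO4(s) ⇌ 3 Ag^+ + AsO4^3-
Ksp = [Ag^+]^3[AsO4^3-]
Precipitation begins when Q = Ksp. With [AsO4^3-] = 0.052 M:
2.4 x 10^-22 = (0.052) × [Ag^+]^3
[Ag^+] = (2.4 x 10^-22 / 5.2 × 10^-2)^(1/3) = 1.7 × 10^-7 M

1.7 × 10^-7 M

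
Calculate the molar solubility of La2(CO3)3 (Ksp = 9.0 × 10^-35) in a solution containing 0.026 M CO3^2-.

s = 1.1 × 10^-15 M

La2(CO3)3(s) <=> 2 La^3+ + 3 CO3^2-
Ksp = [La^3+]^2[CO3^2-]^3
Let s = moles of La2(CO3)3 that dissolve per litre. [La^3+] = 2s, [CO3^2-] = 0.026 + 3s ≈ 0.026 (common-ion effect: CO3^2- is already 0.026 M).
Ksp ≈ (2s)^2 × (0.026)^3
s = 1.1 x 10^-15 M
Check: 3s = 3.4 × 10^-15 ≪ 0.026, so the approximation is valid.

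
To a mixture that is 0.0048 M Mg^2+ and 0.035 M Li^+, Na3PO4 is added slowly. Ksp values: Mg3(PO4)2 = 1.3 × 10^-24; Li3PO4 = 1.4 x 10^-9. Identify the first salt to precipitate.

Mg3(PO4)2

Precipitation of each salt starts when its ion product equals its Ksp.
For Mg3(PO4)2: 1.3 × 10^-24 = (0.0048)^3 × [PO4^3-]^2  ⇒  [PO4^3-] = 3.4 × 10^-9 M.
For Li3PO4: 1.4 x 10^-9 = (0.035)^3 × [PO4^3-]  ⇒  [PO4^3-] = 3.3 × 10^-5 M.
The salt with the lower threshold [PO4^3-] precipitates first: Mg3(PO4)2.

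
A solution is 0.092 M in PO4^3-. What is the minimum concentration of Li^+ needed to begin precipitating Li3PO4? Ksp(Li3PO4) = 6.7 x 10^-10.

Li3PO4(s) <=> 3 Li^+ + PO4^3-
Ksp = [Li^+]^3[PO4^3-]
Precipitation begins when Q = Ksp. With [PO4^3-] = 0.092 M:
6.7 x 10^-10 = (0.092) × [Li^+]^3
[Li^+] = (6.7 x 10^-10 / 9.2 × 10^-2)^(1/3) = 1.9 x 10^-3 M

[Li^+] ≈ 1.9 × 10^-3 M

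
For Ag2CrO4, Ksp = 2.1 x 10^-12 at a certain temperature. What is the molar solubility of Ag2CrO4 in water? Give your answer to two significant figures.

Ag2CrO4(s) <=> 2 Ag^+ + CrO4^2-
Ksp = [Ag^+]^2[CrO4^2-]
For each mole of Ag2CrO4 that dissolves: [Ag^+] = 2s, [CrO4^2-] = s.
Ksp = (2s)^2s = 4s^3
s = (2.1 x 10^-12 / 4)^(1/3) = 8.1 × 10^-5 M

8.1 × 10^-5 M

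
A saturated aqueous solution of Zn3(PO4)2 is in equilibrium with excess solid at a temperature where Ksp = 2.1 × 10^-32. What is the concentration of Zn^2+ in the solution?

Zn3(PO4)2(s) <=> 3 Zn^2+ + 2 PO4^3-
Ksp = [Zn^2+]^3[PO4^3-]^2
Let s = molar solubility. Then [Zn^2+] = 3s and [PO4^3-] = 2s.
Substituting: Ksp = (3s)^3(2s)^2 = 108s^5
s^5 = 2.1 × 10^-32 / 108, so s = 1.81 × 10^-7 M
[Zn^2+] = 3s = 5.4 × 10^-7 M

[Zn^2+] ≈ 5.4e-7 M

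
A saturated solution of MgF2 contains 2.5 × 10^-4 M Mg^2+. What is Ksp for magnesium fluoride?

MgF2(s) ⇌ Mg^2+(aq) + 2 F^-(aq)
Stoichiometry gives [F^-] = (2/1)[Mg^2+] = 5.00 × 10^-4 M.
Ksp = [Mg^2+][F^-]^2
Ksp = 2.5 × 10^-4 × (5.00 x 10^-4)^2 = 6.3 x 10^-11

Ksp ≈ 6.3 x 10^-11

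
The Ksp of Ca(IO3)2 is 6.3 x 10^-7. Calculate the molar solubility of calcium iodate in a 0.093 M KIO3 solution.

s = 7.3e-5 M

Ca(IO3)2(s) ⇌ Ca^2+ + 2 IO3^-
Ksp = [Ca^2+][IO3^-]^2
Let s be the molar solubility in this solution. [Ca^2+] = s, [IO3^-] = 0.093 + 2s ≈ 0.093 (common-ion effect: IO3^- is already 0.093 M).
Ksp ≈ s × (0.093)^2
s = 7.3 × 10^-5 M
Check: 2s = 1.5 × 10^-4 ≪ 0.093, so the approximation is valid.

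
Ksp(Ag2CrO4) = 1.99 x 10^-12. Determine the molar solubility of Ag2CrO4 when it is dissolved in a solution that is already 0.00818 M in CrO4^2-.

s = 7.80 × 10^-6 M

Ag2CrO4(s) <=> 2 Ag^+ + CrO4^2-
Ksp = [Ag^+]^2[CrO4^2-]
Let s be the molar solubility in this solution. [Ag^+] = 2s, [CrO4^2-] = 0.00818 + s ≈ 0.00818 (since the CrO4^2- already present dominates).
Ksp ≈ (2s)^2 × 0.00818
s = 7.80 x 10^-6 M
Check: s = 7.8 x 10^-6 ≪ 0.00818, so the approximation is valid.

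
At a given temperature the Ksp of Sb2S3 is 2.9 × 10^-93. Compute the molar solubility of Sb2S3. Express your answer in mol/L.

1.2e-19 M

Sb2S3(s) ⇌ 2 Sb^3+(aq) + 3 S^2-(aq)
Ksp = [Sb^3+]^2[S^2-]^3
For each mole of Sb2S3 that dissolves: [Sb^3+] = 2s, [S^2-] = 3s.
Ksp = (2s)^2(3s)^3 = 108s^5
Solving, s = (2.9 × 10^-93/108)^(1/5) = 1.2 × 10^-19 M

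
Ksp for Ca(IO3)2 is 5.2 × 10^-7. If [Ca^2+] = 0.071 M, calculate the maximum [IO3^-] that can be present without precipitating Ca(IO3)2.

2.7e-3 M

Ca(IO3)2(s) <=> Ca^2+(aq) + 2 IO3^-(aq)
Ksp = [Ca^2+][IO3^-]^2
Precipitation begins when Q = Ksp. With [Ca^2+] = 0.071 M:
5.2 × 10^-7 = (0.071) × [IO3^-]^2
[IO3^-] = (5.2 × 10^-7 / 7.1 × 10^-2)^(1/2) = 2.7 × 10^-3 M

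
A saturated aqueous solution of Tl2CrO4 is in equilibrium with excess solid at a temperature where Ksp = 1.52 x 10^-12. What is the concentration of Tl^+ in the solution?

Tl2CrO4(s) <=> 2 Tl^+(aq) + CrO4^2-(aq)
Ksp = [Tl^+]^2[CrO4^2-]
For each mole of Tl2CrO4 that dissolves: [Tl^+] = 2s, [CrO4^2-] = s.
Substituting: Ksp = (2s)^2s = 4s^3
Solving, s = (1.52 x 10^-12/4)^(1/3) = 7.243 × 10^-5 M
[Tl^+] = 2s = 1.45 x 10^-4 M

1.45e-4 M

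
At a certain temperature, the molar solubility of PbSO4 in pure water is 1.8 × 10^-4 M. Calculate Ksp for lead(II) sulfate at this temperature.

PbSO4(s) ⇌ Pb^2+ + SO4^2-
If s mol/L of PbSO4 dissolves, [Pb^2+] = s and [SO4^2-] = s.
Ksp = [Pb^2+][SO4^2-]
Ksp = (s)(s) = s^2
Ksp = (1.8 × 10^-4)^2 = 3.2 x 10^-8

Ksp ≈ 3.2 × 10^-8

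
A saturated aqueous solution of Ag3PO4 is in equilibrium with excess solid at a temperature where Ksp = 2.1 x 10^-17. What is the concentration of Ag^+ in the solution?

8.9e-5 M

Ag3PO4(s) <=> 3 Ag^+ + PO4^3-
Ksp = [Ag^+]^3[PO4^3-]
If s mol/L of Ag3PO4 dissolves, [Ag^+] = 3s and [PO4^3-] = s.
Ksp = (3s)^3s = 27s^4
s = (2.1 x 10^-17 / 27)^(1/4) = 2.97 x 10^-5 M
[Ag^+] = 3s = 8.9 x 10^-5 M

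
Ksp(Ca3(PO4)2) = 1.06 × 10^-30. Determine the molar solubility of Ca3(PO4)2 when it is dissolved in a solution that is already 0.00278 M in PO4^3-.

s ≈ 1.72e-9 M

Ca3(PO4)2(s) ⇌ 3 Ca^2+(aq) + 2 PO4^3-(aq)
Ksp = [Ca^2+]^3[PO4^3-]^2
If s mol/L dissolves here, [Ca^2+] = 3s, [PO4^3-] = 0.00278 + 2s ≈ 0.00278 (common-ion effect: PO4^3- is already 0.00278 M).
Ksp ≈ (3s)^3 × (0.00278)^2
s = 1.72 × 10^-9 M
Check: 2s = 3.4 × 10^-9 ≪ 0.00278, so the approximation is valid.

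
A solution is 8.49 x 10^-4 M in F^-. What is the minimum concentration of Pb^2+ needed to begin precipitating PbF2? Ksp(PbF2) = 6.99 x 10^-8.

PbF2(s) <=> Pb^2+(aq) + 2 F^-(aq)
Ksp = [Pb^2+][F^-]^2
Precipitation begins when Q = Ksp. With [F^-] = 8.49 x 10^-4 M:
6.99 x 10^-8 = (8.49 x 10^-4)^2 × [Pb^2+]
[Pb^2+] = (6.99 x 10^-8 / 7.208 × 10^-7) = 9.70 × 10^-2 M

0.0970 M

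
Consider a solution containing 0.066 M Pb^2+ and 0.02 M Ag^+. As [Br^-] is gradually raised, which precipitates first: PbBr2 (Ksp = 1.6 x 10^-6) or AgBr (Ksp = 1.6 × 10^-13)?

Precipitation of each salt starts when its ion product equals its Ksp.
For PbBr2: 1.6 x 10^-6 = 0.066 × [Br^-]^2  ⇒  [Br^-] = 4.9 × 10^-3 M.
For AgBr: 1.6 × 10^-13 = 0.02 × [Br^-]  ⇒  [Br^-] = 8.0 x 10^-12 M.
The salt with the lower threshold [Br^-] precipitates first: AgBr.

AgBr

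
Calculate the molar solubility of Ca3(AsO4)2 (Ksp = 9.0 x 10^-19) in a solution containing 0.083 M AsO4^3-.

1.7e-6 M

Ca3(AsO4)2(s) ⇌ 3 Ca^2+ + 2 AsO4^3-
Ksp = [Ca^2+]^3[AsO4^3-]^2
Let s = moles of Ca3(AsO4)2 that dissolve per litre. [Ca^2+] = 3s, [AsO4^3-] = 0.083 + 2s ≈ 0.083 (Ksp is small, so little additional dissolves).
Ksp ≈ (3s)^3 × (0.083)^2
s = 1.7 × 10^-6 M
Check: 2s = 3.4 × 10^-6 ≪ 0.083, so the approximation is valid.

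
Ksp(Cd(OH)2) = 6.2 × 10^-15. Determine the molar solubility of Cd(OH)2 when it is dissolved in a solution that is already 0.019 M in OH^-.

s = 1.7 × 10^-11 M

Cd(OH)2(s) <=> Cd^2+(aq) + 2 OH^-(aq)
Ksp = [Cd^2+][OH^-]^2
Let s = moles of Cd(OH)2 that dissolve per litre. [Cd^2+] = s, [OH^-] = 0.019 + 2s ≈ 0.019 (Ksp is small, so little additional dissolves).
Ksp ≈ s × (0.019)^2
s = 1.7 × 10^-11 M
Check: 2s = 3.4 × 10^-11 ≪ 0.019, so the approximation is valid.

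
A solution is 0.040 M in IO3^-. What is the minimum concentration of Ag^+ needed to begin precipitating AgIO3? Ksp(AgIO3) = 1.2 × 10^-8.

AgIO3(s) ⇌ Ag^+ + IO3^-
Ksp = [Ag^+][IO3^-]
Precipitation begins when Q = Ksp. With [IO3^-] = 0.040 M:
1.2 × 10^-8 = (0.040) × [Ag^+]
[Ag^+] = (1.2 × 10^-8 / 4.0 × 10^-2) = 3.0 x 10^-7 M

[Ag^+] ≈ 3.0 × 10^-7 M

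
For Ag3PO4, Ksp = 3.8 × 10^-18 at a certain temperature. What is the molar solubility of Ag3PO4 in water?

Ag3PO4(s) ⇌ 3 Ag^+(aq) + PO4^3-(aq)
Ksp = [Ag^+]^3[PO4^3-]
If s mol/L of Ag3PO4 dissolves, [Ag^+] = 3s and [PO4^3-] = s.
Ksp = (3s)^3s = 27s^4
Solving, s = (3.8 × 10^-18/27)^(1/4) = 1.9 × 10^-5 M

s = 1.9 x 10^-5 M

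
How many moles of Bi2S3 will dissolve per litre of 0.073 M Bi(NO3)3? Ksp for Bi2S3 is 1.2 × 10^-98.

Bi2S3(s) ⇌ 2 Bi^3+ + 3 S^2-
Ksp = [Bi^3+]^2[S^2-]^3
Let s be the molar solubility in this solution. [Bi^3+] = 0.073 + 2s ≈ 0.073, [S^2-] = 3s (since Bi^3+ from Bi(NO3)3 dominates).
Ksp ≈ (0.073)^2 × (3s)^3
s = 4.4 × 10^-33 M
Check: 2s = 8.7 × 10^-33 ≪ 0.073, so the approximation is valid.

s ≈ 4.4 × 10^-33 M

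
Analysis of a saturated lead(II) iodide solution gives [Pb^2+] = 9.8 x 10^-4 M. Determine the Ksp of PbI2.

Ksp = 3.8e-9

PbI2(s) ⇌ Pb^2+(aq) + 2 I^-(aq)
Stoichiometry gives [I^-] = (2/1)[Pb^2+] = 1.96 × 10^-3 M.
Ksp = [Pb^2+][I^-]^2
Ksp = 9.8 × 10^-4 × (1.96 x 10^-3)^2 = 3.8 × 10^-9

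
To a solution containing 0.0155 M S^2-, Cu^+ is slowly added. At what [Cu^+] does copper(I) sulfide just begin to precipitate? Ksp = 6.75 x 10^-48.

Cu2S(s) ⇌ 2 Cu^+ + S^2-
Ksp = [Cu^+]^2[S^2-]
Precipitation begins when Q = Ksp. With [S^2-] = 0.0155 M:
6.75 x 10^-48 = (0.0155) × [Cu^+]^2
[Cu^+] = (6.75 x 10^-48 / 1.55 × 10^-2)^(1/2) = 2.09 x 10^-23 M

[Cu^+] = 2.09 × 10^-23 M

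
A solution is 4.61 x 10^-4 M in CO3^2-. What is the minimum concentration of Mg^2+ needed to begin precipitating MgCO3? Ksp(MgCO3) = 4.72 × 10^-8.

MgCO3(s) <=> Mg^2+ + CO3^2-
Ksp = [Mg^2+][CO3^2-]
Precipitation begins when Q = Ksp. With [CO3^2-] = 4.61 x 10^-4 M:
4.72 × 10^-8 = (4.61 x 10^-4) × [Mg^2+]
[Mg^2+] = (4.72 × 10^-8 / 4.61 × 10^-4) = 1.02 × 10^-4 M

[Mg^2+] ≈ 1.02e-4 M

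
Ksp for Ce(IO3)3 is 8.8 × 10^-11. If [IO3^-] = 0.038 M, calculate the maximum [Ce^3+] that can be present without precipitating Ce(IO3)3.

Ce(IO3)3(s) ⇌ Ce^3+ + 3 IO3^-
Ksp = [Ce^3+][IO3^-]^3
Precipitation begins when Q = Ksp. With [IO3^-] = 0.038 M:
8.8 × 10^-11 = (0.038)^3 × [Ce^3+]
[Ce^3+] = (8.8 × 10^-11 / 5.49 × 10^-5) = 1.6 × 10^-6 M

1.6 × 10^-6 M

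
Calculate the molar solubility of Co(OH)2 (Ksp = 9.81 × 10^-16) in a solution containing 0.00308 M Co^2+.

2.82 × 10^-7 M

Co(OH)2(s) ⇌ Co^2+(aq) + 2 OH^-(aq)
Ksp = [Co^2+][OH^-]^2
Let s be the molar solubility in this solution. [Co^2+] = 0.00308 + s ≈ 0.00308, [OH^-] = 2s (since the Co^2+ already present dominates).
Ksp ≈ 0.00308 × (2s)^2
s = 2.82 x 10^-7 M
Check: s = 2.8 × 10^-7 ≪ 0.00308, so the approximation is valid.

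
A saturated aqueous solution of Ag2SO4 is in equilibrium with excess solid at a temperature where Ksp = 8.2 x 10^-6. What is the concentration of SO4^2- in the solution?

[SO4^2-] = 0.013 M

Ag2SO4(s) ⇌ 2 Ag^+ + SO4^2-
Ksp = [Ag^+]^2[SO4^2-]
For each mole of Ag2SO4 that dissolves: [Ag^+] = 2s, [SO4^2-] = s.
So Ksp = (2s)^2 × s = 4s^3
Solving, s = (8.2 x 10^-6/4)^(1/3) = 1.27 x 10^-2 M
[SO4^2-] = s = 1.3 × 10^-2 M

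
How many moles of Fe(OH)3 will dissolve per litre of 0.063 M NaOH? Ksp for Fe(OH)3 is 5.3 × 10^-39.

Fe(OH)3(s) ⇌ Fe^3+ + 3 OH^-
Ksp = [Fe^3+][OH^-]^3
If s mol/L dissolves here, [Fe^3+] = s, [OH^-] = 0.063 + 3s ≈ 0.063 (common-ion effect: OH^- is already 0.063 M).
Ksp ≈ s × (0.063)^3
s = 2.1 × 10^-35 M
Check: 3s = 6.4 x 10^-35 ≪ 0.063, so the approximation is valid.

s = 2.1e-35 M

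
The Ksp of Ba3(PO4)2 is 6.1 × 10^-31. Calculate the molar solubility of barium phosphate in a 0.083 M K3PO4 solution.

Ba3(PO4)2(s) <=> 3 Ba^2+(aq) + 2 PO4^3-(aq)
Ksp = [Ba^2+]^3[PO4^3-]^2
Let s = moles of Ba3(PO4)2 that dissolve per litre. [Ba^2+] = 3s, [PO4^3-] = 0.083 + 2s ≈ 0.083 (common-ion effect: PO4^3- is already 0.083 M).
Ksp ≈ (3s)^3 × (0.083)^2
s = 1.5 × 10^-10 M
Check: 2s = 3.0 × 10^-10 ≪ 0.083, so the approximation is valid.

s ≈ 1.5 × 10^-10 M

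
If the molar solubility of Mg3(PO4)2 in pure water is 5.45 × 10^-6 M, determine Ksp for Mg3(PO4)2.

Mg3(PO4)2(s) <=> 3 Mg^2+ + 2 PO4^3-
For each mole of Mg3(PO4)2 that dissolves: [Mg^2+] = 3s, [PO4^3-] = 2s.
Ksp = [Mg^2+]^3[PO4^3-]^2
Substituting: Ksp = (3s)^3(2s)^2 = 108s^5
Ksp = 108 × (5.45 x 10^-6)^5 = 5.19 × 10^-25

Ksp ≈ 5.19 x 10^-25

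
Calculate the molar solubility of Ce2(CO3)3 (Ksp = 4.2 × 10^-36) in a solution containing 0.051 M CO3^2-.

Ce2(CO3)3(s) ⇌ 2 Ce^3+(aq) + 3 CO3^2-(aq)
Ksp = [Ce^3+]^2[CO3^2-]^3
Let s be the molar solubility in this solution. [Ce^3+] = 2s, [CO3^2-] = 0.051 + 3s ≈ 0.051 (Ksp is small, so little additional dissolves).
Ksp ≈ (2s)^2 × (0.051)^3
s = 8.9 x 10^-17 M
Check: 3s = 2.7 × 10^-16 ≪ 0.051, so the approximation is valid.

8.9 × 10^-17 M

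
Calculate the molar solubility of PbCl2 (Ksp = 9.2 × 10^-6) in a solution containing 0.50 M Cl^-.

PbCl2(s) ⇌ Pb^2+(aq) + 2 Cl^-(aq)
Ksp = [Pb^2+][Cl^-]^2
Let s be the molar solubility in this solution. [Pb^2+] = s, [Cl^-] = 0.50 + 2s ≈ 0.50 (since the Cl^- already present dominates).
Ksp ≈ s × (0.50)^2
s = 3.7 x 10^-5 M
Check: 2s = 7.4 × 10^-5 ≪ 0.50, so the approximation is valid.

s ≈ 3.7 x 10^-5 M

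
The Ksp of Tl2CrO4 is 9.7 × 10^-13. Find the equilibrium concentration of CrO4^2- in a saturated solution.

6.2 × 10^-5 M

Tl2CrO4(s) <=> 2 Tl^+ + CrO4^2-
Ksp = [Tl^+]^2[CrO4^2-]
If s mol/L of Tl2CrO4 dissolves, [Tl^+] = 2s and [CrO4^2-] = s.
Ksp = (2s)^2s = 4s^3
Solving, s = (9.7 × 10^-13/4)^(1/3) = 6.24 × 10^-5 M
[CrO4^2-] = s = 6.2 × 10^-5 M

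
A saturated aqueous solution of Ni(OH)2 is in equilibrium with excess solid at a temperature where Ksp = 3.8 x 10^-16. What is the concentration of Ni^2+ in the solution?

Ni(OH)2(s) <=> Ni^2+ + 2 OH^-
Ksp = [Ni^2+][OH^-]^2
For each mole of Ni(OH)2 that dissolves: [Ni^2+] = s, [OH^-] = 2s.
Ksp = s(2s)^2 = 4s^3
s^3 = 3.8 x 10^-16 / 4, so s = 4.56 × 10^-6 M
[Ni^2+] = s = 4.6 × 10^-6 M

4.6e-6 M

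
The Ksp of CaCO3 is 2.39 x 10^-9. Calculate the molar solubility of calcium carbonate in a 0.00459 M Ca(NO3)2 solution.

5.21 x 10^-7 M

CaCO3(s) ⇌ Ca^2+ + CO3^2-
Ksp = [Ca^2+][CO3^2-]
If s mol/L dissolves here, [Ca^2+] = 0.00459 + s ≈ 0.00459, [CO3^2-] = s (since Ca^2+ from Ca(NO3)2 dominates).
Ksp ≈ 0.00459 × s
s = 5.21 × 10^-7 M
Check: s = 5.2 × 10^-7 ≪ 0.00459, so the approximation is valid.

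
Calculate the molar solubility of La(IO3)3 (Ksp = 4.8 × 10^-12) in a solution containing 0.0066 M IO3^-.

s = 1.7e-5 M

La(IO3)3(s) <=> La^3+ + 3 IO3^-
Ksp = [La^3+][IO3^-]^3
Let s = moles of La(IO3)3 that dissolve per litre. [La^3+] = s, [IO3^-] = 0.0066 + 3s ≈ 0.0066 (since the IO3^- already present dominates).
Ksp ≈ s × (0.0066)^3
s = 1.7 × 10^-5 M
Check: 3s = 5.0 × 10^-5 ≪ 0.0066, so the approximation is valid.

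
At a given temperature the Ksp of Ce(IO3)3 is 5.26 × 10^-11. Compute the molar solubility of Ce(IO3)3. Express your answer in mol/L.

s = 1.18 × 10^-3 M

Ce(IO3)3(s) <=> Ce^3+ + 3 IO3^-
Ksp = [Ce^3+][IO3^-]^3
For each mole of Ce(IO3)3 that dissolves: [Ce^3+] = s, [IO3^-] = 3s.
Ksp = s(3s)^3 = 27s^4
s = (5.26 × 10^-11 / 27)^(1/4) = 1.18 x 10^-3 M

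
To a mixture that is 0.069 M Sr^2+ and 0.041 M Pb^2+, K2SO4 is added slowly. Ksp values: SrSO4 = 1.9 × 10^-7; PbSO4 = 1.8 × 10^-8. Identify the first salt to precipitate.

PbSO4

Each salt begins to precipitate when Q = Ksp, i.e. when [SO4^2-] reaches its threshold.
For SrSO4: 1.9 × 10^-7 = 0.069 × [SO4^2-]  ⇒  [SO4^2-] = 2.8 × 10^-6 M.
For PbSO4: 1.8 × 10^-8 = 0.041 × [SO4^2-]  ⇒  [SO4^2-] = 4.4 × 10^-7 M.
The salt with the lower threshold [SO4^2-] precipitates first: PbSO4.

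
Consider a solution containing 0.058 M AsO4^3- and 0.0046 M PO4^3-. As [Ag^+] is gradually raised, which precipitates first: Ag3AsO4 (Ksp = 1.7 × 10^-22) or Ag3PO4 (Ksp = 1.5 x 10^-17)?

Each salt begins to precipitate when Q = Ksp, i.e. when [Ag^+] reaches its threshold.
For Ag3AsO4: 1.7 × 10^-22 = 0.058 × [Ag^+]^3  ⇒  [Ag^+] = 1.4 × 10^-7 M.
For Ag3PO4: 1.5 x 10^-17 = 0.0046 × [Ag^+]^3  ⇒  [Ag^+] = 1.5 × 10^-5 M.
The salt with the lower threshold [Ag^+] precipitates first: Ag3AsO4.

Ag3AsO4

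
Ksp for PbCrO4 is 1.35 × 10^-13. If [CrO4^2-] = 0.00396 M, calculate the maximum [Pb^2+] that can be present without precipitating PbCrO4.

[Pb^2+] = 3.41e-11 M

PbCrO4(s) <=> Pb^2+ + CrO4^2-
Ksp = [Pb^2+][CrO4^2-]
Precipitation begins when Q = Ksp. With [CrO4^2-] = 0.00396 M:
1.35 × 10^-13 = (0.00396) × [Pb^2+]
[Pb^2+] = (1.35 × 10^-13 / 3.96 × 10^-3) = 3.41 × 10^-11 M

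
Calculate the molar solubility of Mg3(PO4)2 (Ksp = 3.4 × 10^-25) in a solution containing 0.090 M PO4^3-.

Mg3(PO4)2(s) <=> 3 Mg^2+ + 2 PO4^3-
Ksp = [Mg^2+]^3[PO4^3-]^2
Let s be the molar solubility in this solution. [Mg^2+] = 3s, [PO4^3-] = 0.090 + 2s ≈ 0.090 (since the PO4^3- already present dominates).
Ksp ≈ (3s)^3 × (0.090)^2
s = 1.2 x 10^-8 M
Check: 2s = 2.3 × 10^-8 ≪ 0.090, so the approximation is valid.

s ≈ 1.2 × 10^-8 M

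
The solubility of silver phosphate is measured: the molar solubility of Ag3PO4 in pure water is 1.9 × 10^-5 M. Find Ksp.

Ag3PO4(s) ⇌ 3 Ag^+ + PO4^3-
For each mole of Ag3PO4 that dissolves: [Ag^+] = 3s, [PO4^3-] = s.
Ksp = [Ag^+]^3[PO4^3-]
Ksp = (3s)^3s = 27s^4
Ksp = 27 × (1.9 x 10^-5)^4 = 3.5 x 10^-18

3.5e-18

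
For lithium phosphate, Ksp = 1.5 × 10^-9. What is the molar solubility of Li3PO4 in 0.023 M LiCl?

s = 1.2 × 10^-4 M

Li3PO4(s) <=> 3 Li^+(aq) + PO4^3-(aq)
Ksp = [Li^+]^3[PO4^3-]
Let s be the molar solubility in this solution. [Li^+] = 0.023 + 3s ≈ 0.023, [PO4^3-] = s (since Li^+ from LiCl dominates).
Ksp ≈ (0.023)^3 × s
s = 1.2 × 10^-4 M
Check: 3s = 3.7 x 10^-4 ≪ 0.023, so the approximation is valid.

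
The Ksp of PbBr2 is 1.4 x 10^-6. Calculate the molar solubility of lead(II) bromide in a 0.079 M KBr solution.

s = 2.2 × 10^-4 M

PbBr2(s) ⇌ Pb^2+(aq) + 2 Br^-(aq)
Ksp = [Pb^2+][Br^-]^2
Let s = moles of PbBr2 that dissolve per litre. [Pb^2+] = s, [Br^-] = 0.079 + 2s ≈ 0.079 (common-ion effect: Br^- is already 0.079 M).
Ksp ≈ s × (0.079)^2
s = 2.2 × 10^-4 M
Check: 2s = 4.5 × 10^-4 ≪ 0.079, so the approximation is valid.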